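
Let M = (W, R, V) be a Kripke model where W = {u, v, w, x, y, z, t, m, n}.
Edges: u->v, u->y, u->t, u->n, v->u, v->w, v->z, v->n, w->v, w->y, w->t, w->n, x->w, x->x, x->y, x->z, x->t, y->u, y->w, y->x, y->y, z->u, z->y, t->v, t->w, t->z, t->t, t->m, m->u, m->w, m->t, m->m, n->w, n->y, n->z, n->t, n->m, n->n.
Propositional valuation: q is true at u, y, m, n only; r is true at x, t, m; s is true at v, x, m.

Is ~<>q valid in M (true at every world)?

No

Recall that <>ψ holds at a world iff ψ holds at some accessible world.
Let φ = ~<>q. Evaluate φ at each world:
  u (successors {v, y, t, n}): φ is false.
  v (successors {u, w, z, n}): φ is false.
  w (successors {v, y, t, n}): φ is false.
  x (successors {w, x, y, z, t}): φ is false.
  y (successors {u, w, x, y}): φ is false.
  z (successors {u, y}): φ is false.
  t (successors {v, w, z, t, m}): φ is false.
  m (successors {u, w, t, m}): φ is false.
  n (successors {w, y, z, t, m, n}): φ is false.
Detail at u (counterexample):
  At u: <>q is true, so ~<>q is false.
    At u: <>q requires q at some successor in {v, y, t, n}.
      q holds at y, so <>q is true at u.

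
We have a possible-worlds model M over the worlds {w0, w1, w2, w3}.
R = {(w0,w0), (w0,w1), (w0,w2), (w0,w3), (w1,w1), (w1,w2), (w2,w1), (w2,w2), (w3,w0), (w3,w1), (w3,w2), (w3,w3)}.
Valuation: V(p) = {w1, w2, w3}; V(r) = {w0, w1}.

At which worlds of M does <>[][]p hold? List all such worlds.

w0, w1, w2, w3

Let φ = <>[][]p. Evaluate φ at each world:
  w0 (successors {w0, w1, w2, w3}): φ is true.
  w1 (successors {w1, w2}): φ is true.
  w2 (successors {w1, w2}): φ is true.
  w3 (successors {w0, w1, w2, w3}): φ is true.
For instance, at w2:
  At w2: <>[][]p requires [][]p at some successor in {w1, w2}.
    [][]p holds at w1, so <>[][]p is true at w2.
      At w1: [][]p requires []p at every successor {w1, w2}.
        At w1: []p is true.
        At w2: []p is true.
      So [][]p is true at w1.
Satisfying worlds: {w0, w1, w2, w3}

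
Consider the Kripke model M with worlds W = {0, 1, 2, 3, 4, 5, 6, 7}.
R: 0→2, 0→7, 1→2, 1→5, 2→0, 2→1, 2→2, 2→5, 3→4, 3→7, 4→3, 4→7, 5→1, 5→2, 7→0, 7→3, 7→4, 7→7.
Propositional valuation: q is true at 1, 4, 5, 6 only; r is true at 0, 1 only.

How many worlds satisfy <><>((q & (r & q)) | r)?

7

Let φ = <><>((q & (r & q)) | r). Evaluate φ at each world:
  0 (successors {2, 7}): φ is true.
  1 (successors {2, 5}): φ is true.
  2 (successors {0, 1, 2, 5}): φ is true.
  3 (successors {4, 7}): φ is true.
  4 (successors {3, 7}): φ is true.
  5 (successors {1, 2}): φ is true.
  6 (successors ∅): φ is false.
  7 (successors {0, 3, 4, 7}): φ is true.
For instance, at 1:
  At 1: <><>((q & (r & q)) | r) requires <>((q & (r & q)) | r) at some successor in {2, 5}.
    <>((q & (r & q)) | r) holds at 2, so <><>((q & (r & q)) | r) is true at 1.
      At 2: <>((q & (r & q)) | r) requires (q & (r & q)) | r at some successor in {0, 1, 2, 5}.
        (q & (r & q)) | r holds at 0, so <>((q & (r & q)) | r) is true at 2.
Satisfying worlds: {0, 1, 2, 3, 4, 5, 7}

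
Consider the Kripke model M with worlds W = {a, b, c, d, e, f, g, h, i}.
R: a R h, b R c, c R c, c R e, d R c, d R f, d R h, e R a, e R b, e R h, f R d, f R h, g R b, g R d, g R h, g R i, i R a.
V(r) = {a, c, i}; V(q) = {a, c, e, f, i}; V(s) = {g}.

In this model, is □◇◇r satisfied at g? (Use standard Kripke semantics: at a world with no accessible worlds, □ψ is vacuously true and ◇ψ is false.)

No

At g: □◇◇r requires ◇◇r at every successor {b, d, h, i}.
  ◇◇r fails at h, so □◇◇r is false at g.
    At h: no accessible worlds, so ◇◇r is false.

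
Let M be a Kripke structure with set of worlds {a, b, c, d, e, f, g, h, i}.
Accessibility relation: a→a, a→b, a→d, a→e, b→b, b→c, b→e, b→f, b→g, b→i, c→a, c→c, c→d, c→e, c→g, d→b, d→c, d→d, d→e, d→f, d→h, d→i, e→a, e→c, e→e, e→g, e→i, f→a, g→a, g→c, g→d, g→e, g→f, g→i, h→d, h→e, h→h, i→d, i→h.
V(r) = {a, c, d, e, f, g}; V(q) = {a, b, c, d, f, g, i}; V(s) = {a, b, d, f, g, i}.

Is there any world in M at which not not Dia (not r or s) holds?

Recall that Dia ψ holds at a world iff ψ holds at some accessible world.
Let φ = not not Dia (not r or s). Evaluate φ at each world:
  a (successors {a, b, d, e}): φ is true.
  b (successors {b, c, e, f, g, i}): φ is true.
  c (successors {a, c, d, e, g}): φ is true.
  d (successors {b, c, d, e, f, h, i}): φ is true.
  e (successors {a, c, e, g, i}): φ is true.
  f (successors {a}): φ is true.
  g (successors {a, c, d, e, f, i}): φ is true.
  h (successors {d, e, h}): φ is true.
  i (successors {d, h}): φ is true.
Detail at a (witness):
  At a: not Dia (not r or s) is false, so not not Dia (not r or s) is true.
    At a: Dia (not r or s) is true, so not Dia (not r or s) is false.
      At a: Dia (not r or s) requires not r or s at some successor in {a, b, d, e}.
        not r or s holds at a, so Dia (not r or s) is true at a.

Yes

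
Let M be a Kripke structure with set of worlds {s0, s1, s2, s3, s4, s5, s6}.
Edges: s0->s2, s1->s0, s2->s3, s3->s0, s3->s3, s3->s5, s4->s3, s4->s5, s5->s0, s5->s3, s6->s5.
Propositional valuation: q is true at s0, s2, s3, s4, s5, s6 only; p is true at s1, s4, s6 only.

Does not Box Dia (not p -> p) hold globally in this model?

Let φ = not Box Dia (not p -> p). Evaluate φ at each world:
  s0 (successors {s2}): φ is true.
  s1 (successors {s0}): φ is true.
  s2 (successors {s3}): φ is true.
  s3 (successors {s0, s3, s5}): φ is true.
  s4 (successors {s3, s5}): φ is true.
  s5 (successors {s0, s3}): φ is true.
  s6 (successors {s5}): φ is true.
For instance, at s3:
  At s3: Box Dia (not p -> p) is false, so not Box Dia (not p -> p) is true.
    At s3: Box Dia (not p -> p) requires Dia (not p -> p) at every successor {s0, s3, s5}.
      Dia (not p -> p) fails at s0, so Box Dia (not p -> p) is false at s3.

Yes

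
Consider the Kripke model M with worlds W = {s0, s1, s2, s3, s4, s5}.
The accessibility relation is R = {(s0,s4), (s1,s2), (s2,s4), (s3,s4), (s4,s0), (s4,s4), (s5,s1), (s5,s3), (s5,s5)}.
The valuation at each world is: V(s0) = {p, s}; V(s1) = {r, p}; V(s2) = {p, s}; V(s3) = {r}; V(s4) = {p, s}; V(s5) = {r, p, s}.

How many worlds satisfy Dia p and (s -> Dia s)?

Recall that Dia ψ holds at a world iff ψ holds at some accessible world.
Let φ = Dia p and (s -> Dia s). Evaluate φ at each world:
  s0 (successors {s4}): φ is true.
  s1 (successors {s2}): φ is true.
  s2 (successors {s4}): φ is true.
  s3 (successors {s4}): φ is true.
  s4 (successors {s0, s4}): φ is true.
  s5 (successors {s1, s3, s5}): φ is true.
For instance, at s1:
  At s1: Dia p is true, s -> Dia s is true, so Dia p and (s -> Dia s) is true.
    At s1: Dia p requires p at some successor in {s2}.
      p holds at s2, so Dia p is true at s1.
    At s1: s is false, Dia s is true, so s -> Dia s is true.
      At s1: Dia s requires s at some successor in {s2}.
        s holds at s2, so Dia s is true at s1.
Satisfying worlds: {s0, s1, s2, s3, s4, s5}

6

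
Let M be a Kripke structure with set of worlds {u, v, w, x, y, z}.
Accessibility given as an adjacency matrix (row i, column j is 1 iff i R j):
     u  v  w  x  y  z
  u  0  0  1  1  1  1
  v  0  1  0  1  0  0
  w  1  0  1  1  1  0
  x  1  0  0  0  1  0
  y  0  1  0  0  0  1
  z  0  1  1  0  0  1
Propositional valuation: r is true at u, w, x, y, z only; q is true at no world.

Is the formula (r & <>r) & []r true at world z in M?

Recall that []ψ holds at a world iff ψ holds at every accessible world, and <>ψ holds iff ψ holds at some accessible world.
At z: r & <>r is true, []r is false, so (r & <>r) & []r is false.
  At z: r is true, <>r is true, so r & <>r is true.
    At z: <>r requires r at some successor in {v, w, z}.
      r holds at w, so <>r is true at z.
  At z: []r requires r at every successor {v, w, z}.
    r fails at v, so []r is false at z.

No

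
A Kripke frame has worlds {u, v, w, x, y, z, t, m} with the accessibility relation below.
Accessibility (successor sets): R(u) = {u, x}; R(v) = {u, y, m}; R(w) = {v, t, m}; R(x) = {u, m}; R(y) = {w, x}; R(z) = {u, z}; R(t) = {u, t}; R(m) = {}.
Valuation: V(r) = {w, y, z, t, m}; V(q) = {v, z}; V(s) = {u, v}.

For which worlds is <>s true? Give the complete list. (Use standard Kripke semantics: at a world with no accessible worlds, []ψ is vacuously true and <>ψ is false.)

Recall that <>ψ holds at a world iff ψ holds at some accessible world.
Let φ = <>s. Evaluate φ at each world:
  u (successors {u, x}): φ is true.
  v (successors {u, y, m}): φ is true.
  w (successors {v, t, m}): φ is true.
  x (successors {u, m}): φ is true.
  y (successors {w, x}): φ is false.
  z (successors {u, z}): φ is true.
  t (successors {u, t}): φ is true.
  m (successors ∅): φ is false.
For instance, at x:
  At x: <>s requires s at some successor in {u, m}.
    s holds at u, so <>s is true at x.
Satisfying worlds: {u, v, w, x, z, t}

u, v, w, x, z, t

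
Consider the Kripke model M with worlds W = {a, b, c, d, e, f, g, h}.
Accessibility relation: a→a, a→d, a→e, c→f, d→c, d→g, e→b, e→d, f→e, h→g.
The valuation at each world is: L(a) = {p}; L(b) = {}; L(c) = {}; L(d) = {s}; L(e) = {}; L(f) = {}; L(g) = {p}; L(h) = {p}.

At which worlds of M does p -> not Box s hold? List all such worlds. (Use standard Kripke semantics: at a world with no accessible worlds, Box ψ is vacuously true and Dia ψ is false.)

a, b, c, d, e, f, h

Let φ = p -> not Box s. Evaluate φ at each world:
  a (successors {a, d, e}): φ is true.
  b (successors ∅): φ is true.
  c (successors {f}): φ is true.
  d (successors {c, g}): φ is true.
  e (successors {b, d}): φ is true.
  f (successors {e}): φ is true.
  g (successors ∅): φ is false.
  h (successors {g}): φ is true.
For instance, at f:
  At f: p is false, not Box s is true, so p -> not Box s is true.
    At f: Box s is false, so not Box s is true.
      At f: Box s requires s at every successor {e}.
        s fails at e, so Box s is false at f.
Satisfying worlds: {a, b, c, d, e, f, h}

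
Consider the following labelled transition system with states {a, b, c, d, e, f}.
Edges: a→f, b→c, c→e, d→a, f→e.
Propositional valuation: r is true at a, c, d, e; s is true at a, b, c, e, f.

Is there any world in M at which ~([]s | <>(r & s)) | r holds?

Let φ = ~([]s | <>(r & s)) | r. Evaluate φ at each world:
  a (successors {f}): φ is true.
  b (successors {c}): φ is false.
  c (successors {e}): φ is true.
  d (successors {a}): φ is true.
  e (successors ∅): φ is true.
  f (successors {e}): φ is false.
Detail at a (witness):
  At a: ~([]s | <>(r & s)) is false, r is true, so ~([]s | <>(r & s)) | r is true.
    At a: []s | <>(r & s) is true, so ~([]s | <>(r & s)) is false.
      At a: []s is true, <>(r & s) is false, so []s | <>(r & s) is true.

Yes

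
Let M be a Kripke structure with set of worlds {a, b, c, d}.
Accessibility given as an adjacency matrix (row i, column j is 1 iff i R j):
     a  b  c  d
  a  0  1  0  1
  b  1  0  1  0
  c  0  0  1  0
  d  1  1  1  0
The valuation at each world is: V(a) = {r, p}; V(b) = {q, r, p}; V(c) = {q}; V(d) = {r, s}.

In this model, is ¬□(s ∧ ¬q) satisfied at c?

Yes

At c: □(s ∧ ¬q) is false, so ¬□(s ∧ ¬q) is true.
  At c: □(s ∧ ¬q) requires s ∧ ¬q at every successor {c}.
    s ∧ ¬q fails at c, so □(s ∧ ¬q) is false at c.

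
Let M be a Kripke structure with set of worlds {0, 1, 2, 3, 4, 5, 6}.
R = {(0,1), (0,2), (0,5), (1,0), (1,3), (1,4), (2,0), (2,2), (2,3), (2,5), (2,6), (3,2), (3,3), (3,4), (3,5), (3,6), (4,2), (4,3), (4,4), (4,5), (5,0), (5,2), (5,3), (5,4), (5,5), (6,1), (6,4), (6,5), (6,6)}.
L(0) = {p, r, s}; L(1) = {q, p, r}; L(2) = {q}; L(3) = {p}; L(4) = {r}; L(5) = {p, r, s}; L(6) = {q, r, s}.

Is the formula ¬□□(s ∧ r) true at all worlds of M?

Yes

Let φ = ¬□□(s ∧ r). Evaluate φ at each world:
  0 (successors {1, 2, 5}): φ is true.
  1 (successors {0, 3, 4}): φ is true.
  2 (successors {0, 2, 3, 5, 6}): φ is true.
  3 (successors {2, 3, 4, 5, 6}): φ is true.
  4 (successors {2, 3, 4, 5}): φ is true.
  5 (successors {0, 2, 3, 4, 5}): φ is true.
  6 (successors {1, 4, 5, 6}): φ is true.
For instance, at 2:
  At 2: □□(s ∧ r) is false, so ¬□□(s ∧ r) is true.
    At 2: □□(s ∧ r) requires □(s ∧ r) at every successor {0, 2, 3, 5, 6}.
      □(s ∧ r) fails at 0, so □□(s ∧ r) is false at 2.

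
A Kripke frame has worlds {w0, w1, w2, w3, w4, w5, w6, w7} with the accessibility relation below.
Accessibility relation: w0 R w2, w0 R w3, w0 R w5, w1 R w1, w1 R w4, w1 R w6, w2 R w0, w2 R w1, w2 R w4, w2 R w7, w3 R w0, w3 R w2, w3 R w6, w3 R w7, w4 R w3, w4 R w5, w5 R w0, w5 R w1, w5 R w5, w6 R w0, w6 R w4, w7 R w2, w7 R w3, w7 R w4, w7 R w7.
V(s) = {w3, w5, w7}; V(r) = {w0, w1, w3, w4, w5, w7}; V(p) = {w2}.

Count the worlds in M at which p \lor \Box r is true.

Let φ = p \lor \Box r. Evaluate φ at each world:
  w0 (successors {w2, w3, w5}): φ is false.
  w1 (successors {w1, w4, w6}): φ is false.
  w2 (successors {w0, w1, w4, w7}): φ is true.
  w3 (successors {w0, w2, w6, w7}): φ is false.
  w4 (successors {w3, w5}): φ is true.
  w5 (successors {w0, w1, w5}): φ is true.
  w6 (successors {w0, w4}): φ is true.
  w7 (successors {w2, w3, w4, w7}): φ is false.
For instance, at w7:
  At w7: p is false, \Box r is false, so p \lor \Box r is false.
    At w7: \Box r requires r at every successor {w2, w3, w4, w7}.
      r fails at w2, so \Box r is false at w7.
Satisfying worlds: {w2, w4, w5, w6}

4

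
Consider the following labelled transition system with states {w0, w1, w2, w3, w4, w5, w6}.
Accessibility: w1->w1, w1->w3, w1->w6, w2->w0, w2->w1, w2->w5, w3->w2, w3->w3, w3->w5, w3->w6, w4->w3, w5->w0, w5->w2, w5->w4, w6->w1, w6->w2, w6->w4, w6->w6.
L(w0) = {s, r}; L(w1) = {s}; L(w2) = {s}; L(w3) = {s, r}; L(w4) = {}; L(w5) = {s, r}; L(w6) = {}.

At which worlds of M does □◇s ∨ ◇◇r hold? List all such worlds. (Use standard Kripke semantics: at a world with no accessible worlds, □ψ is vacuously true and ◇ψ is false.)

Let φ = □◇s ∨ ◇◇r. Evaluate φ at each world:
  w0 (successors ∅): φ is true.
  w1 (successors {w1, w3, w6}): φ is true.
  w2 (successors {w0, w1, w5}): φ is true.
  w3 (successors {w2, w3, w5, w6}): φ is true.
  w4 (successors {w3}): φ is true.
  w5 (successors {w0, w2, w4}): φ is true.
  w6 (successors {w1, w2, w4, w6}): φ is true.
For instance, at w4:
  At w4: □◇s is true, ◇◇r is true, so □◇s ∨ ◇◇r is true.
    At w4: □◇s requires ◇s at every successor {w3}.
      At w3: ◇s is true.
    So □◇s is true at w4.
    At w4: ◇◇r requires ◇r at some successor in {w3}.
      ◇r holds at w3, so ◇◇r is true at w4.
Satisfying worlds: {w0, w1, w2, w3, w4, w5, w6}

w0, w1, w2, w3, w4, w5, w6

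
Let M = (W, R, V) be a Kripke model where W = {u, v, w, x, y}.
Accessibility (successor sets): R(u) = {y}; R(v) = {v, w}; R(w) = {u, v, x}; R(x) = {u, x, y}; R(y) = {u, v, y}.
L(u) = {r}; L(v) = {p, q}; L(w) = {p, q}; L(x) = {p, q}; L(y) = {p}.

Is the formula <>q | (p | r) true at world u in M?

Recall that <>ψ holds at a world iff ψ holds at some accessible world.
At u: <>q is false, p | r is true, so <>q | (p | r) is true.
  At u: <>q requires q at some successor in {y}.
    At y: q is false.
  So <>q is false at u.

Yes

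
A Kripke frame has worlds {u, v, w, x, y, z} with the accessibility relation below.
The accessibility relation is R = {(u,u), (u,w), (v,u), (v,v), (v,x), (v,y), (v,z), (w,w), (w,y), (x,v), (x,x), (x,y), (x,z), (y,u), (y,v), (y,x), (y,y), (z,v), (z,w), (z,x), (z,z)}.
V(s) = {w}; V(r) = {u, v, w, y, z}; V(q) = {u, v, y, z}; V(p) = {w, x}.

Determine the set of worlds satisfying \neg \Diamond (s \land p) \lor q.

Let φ = \neg \Diamond (s \land p) \lor q. Evaluate φ at each world:
  u (successors {u, w}): φ is true.
  v (successors {u, v, x, y, z}): φ is true.
  w (successors {w, y}): φ is false.
  x (successors {v, x, y, z}): φ is true.
  y (successors {u, v, x, y}): φ is true.
  z (successors {v, w, x, z}): φ is true.
For instance, at x:
  At x: \neg \Diamond (s \land p) is true, q is false, so \neg \Diamond (s \land p) \lor q is true.
    At x: \Diamond (s \land p) is false, so \neg \Diamond (s \land p) is true.
      At x: \Diamond (s \land p) requires s \land p at some successor in {v, x, y, z}.
        At v: s \land p is false.
        At x: s \land p is false.
        At y: s \land p is false.
        At z: s \land p is false.
      So \Diamond (s \land p) is false at x.
Satisfying worlds: {u, v, x, y, z}

u, v, x, y, z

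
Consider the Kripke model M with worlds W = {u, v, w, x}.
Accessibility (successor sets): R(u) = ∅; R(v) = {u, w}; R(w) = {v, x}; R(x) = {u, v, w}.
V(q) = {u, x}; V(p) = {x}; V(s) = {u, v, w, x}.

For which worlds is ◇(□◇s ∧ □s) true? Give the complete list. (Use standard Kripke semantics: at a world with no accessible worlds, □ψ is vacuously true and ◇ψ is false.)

v, x

Let φ = ◇(□◇s ∧ □s). Evaluate φ at each world:
  u (successors ∅): φ is false.
  v (successors {u, w}): φ is true.
  w (successors {v, x}): φ is false.
  x (successors {u, v, w}): φ is true.
For instance, at w:
  At w: ◇(□◇s ∧ □s) requires □◇s ∧ □s at some successor in {v, x}.
    At v: □◇s ∧ □s is false.
    At x: □◇s ∧ □s is false.
  So ◇(□◇s ∧ □s) is false at w.
Satisfying worlds: {v, x}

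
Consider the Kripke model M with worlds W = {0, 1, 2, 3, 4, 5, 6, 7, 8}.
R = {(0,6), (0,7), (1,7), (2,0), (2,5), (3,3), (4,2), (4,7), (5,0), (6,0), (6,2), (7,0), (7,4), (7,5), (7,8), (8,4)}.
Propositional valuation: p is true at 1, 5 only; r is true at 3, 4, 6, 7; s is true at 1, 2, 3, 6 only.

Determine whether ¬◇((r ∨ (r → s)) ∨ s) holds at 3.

At 3: ◇((r ∨ (r → s)) ∨ s) is true, so ¬◇((r ∨ (r → s)) ∨ s) is false.
  At 3: ◇((r ∨ (r → s)) ∨ s) requires (r ∨ (r → s)) ∨ s at some successor in {3}.
    (r ∨ (r → s)) ∨ s holds at 3, so ◇((r ∨ (r → s)) ∨ s) is true at 3.

No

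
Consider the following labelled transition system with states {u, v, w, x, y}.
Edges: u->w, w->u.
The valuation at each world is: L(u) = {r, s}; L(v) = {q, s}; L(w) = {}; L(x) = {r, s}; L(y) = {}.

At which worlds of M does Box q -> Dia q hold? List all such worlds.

u, w

Recall that Box ψ holds at a world iff ψ holds at every accessible world, and Dia ψ holds iff ψ holds at some accessible world.
Let φ = Box q -> Dia q. Evaluate φ at each world:
  u (successors {w}): φ is true.
  v (successors ∅): φ is false.
  w (successors {u}): φ is true.
  x (successors ∅): φ is false.
  y (successors ∅): φ is false.
For instance, at w:
  At w: Box q is false, Dia q is false, so Box q -> Dia q is true.
    At w: Box q requires q at every successor {u}.
      q fails at u, so Box q is false at w.
    At w: Dia q requires q at some successor in {u}.
      At u: q is false.
    So Dia q is false at w.
Satisfying worlds: {u, w}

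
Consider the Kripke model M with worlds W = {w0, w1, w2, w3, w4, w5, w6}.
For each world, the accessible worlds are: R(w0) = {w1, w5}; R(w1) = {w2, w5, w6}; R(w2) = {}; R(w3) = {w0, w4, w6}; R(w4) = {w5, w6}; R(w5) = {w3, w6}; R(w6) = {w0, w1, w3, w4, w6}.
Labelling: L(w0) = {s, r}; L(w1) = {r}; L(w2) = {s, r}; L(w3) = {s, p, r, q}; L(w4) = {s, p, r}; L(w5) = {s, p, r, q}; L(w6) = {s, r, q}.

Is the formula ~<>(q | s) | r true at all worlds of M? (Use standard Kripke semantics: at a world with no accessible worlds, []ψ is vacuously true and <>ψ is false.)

Let φ = ~<>(q | s) | r. Evaluate φ at each world:
  w0 (successors {w1, w5}): φ is true.
  w1 (successors {w2, w5, w6}): φ is true.
  w2 (successors ∅): φ is true.
  w3 (successors {w0, w4, w6}): φ is true.
  w4 (successors {w5, w6}): φ is true.
  w5 (successors {w3, w6}): φ is true.
  w6 (successors {w0, w1, w3, w4, w6}): φ is true.
For instance, at w1:
  At w1: ~<>(q | s) is false, r is true, so ~<>(q | s) | r is true.
    At w1: <>(q | s) is true, so ~<>(q | s) is false.
      At w1: <>(q | s) requires q | s at some successor in {w2, w5, w6}.
        q | s holds at w2, so <>(q | s) is true at w1.

Yes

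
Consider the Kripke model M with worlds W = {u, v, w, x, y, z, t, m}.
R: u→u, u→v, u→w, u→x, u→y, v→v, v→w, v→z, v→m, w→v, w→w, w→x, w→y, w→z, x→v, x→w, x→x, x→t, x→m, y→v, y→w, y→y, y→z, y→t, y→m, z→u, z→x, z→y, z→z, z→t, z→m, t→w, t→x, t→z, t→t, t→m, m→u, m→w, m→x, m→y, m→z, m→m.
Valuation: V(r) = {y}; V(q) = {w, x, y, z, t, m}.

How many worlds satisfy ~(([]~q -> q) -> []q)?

7

Recall that []ψ holds at a world iff ψ holds at every accessible world, and <>ψ holds iff ψ holds at some accessible world.
Let φ = ~(([]~q -> q) -> []q). Evaluate φ at each world:
  u (successors {u, v, w, x, y}): φ is true.
  v (successors {v, w, z, m}): φ is true.
  w (successors {v, w, x, y, z}): φ is true.
  x (successors {v, w, x, t, m}): φ is true.
  y (successors {v, w, y, z, t, m}): φ is true.
  z (successors {u, x, y, z, t, m}): φ is true.
  t (successors {w, x, z, t, m}): φ is false.
  m (successors {u, w, x, y, z, m}): φ is true.
For instance, at z:
  At z: ([]~q -> q) -> []q is false, so ~(([]~q -> q) -> []q) is true.
    At z: []~q -> q is true, []q is false, so ([]~q -> q) -> []q is false.
      At z: []~q is false, q is true, so []~q -> q is true.
      At z: []q requires q at every successor {u, x, y, z, t, m}.
        q fails at u, so []q is false at z.
Satisfying worlds: {u, v, w, x, y, z, m}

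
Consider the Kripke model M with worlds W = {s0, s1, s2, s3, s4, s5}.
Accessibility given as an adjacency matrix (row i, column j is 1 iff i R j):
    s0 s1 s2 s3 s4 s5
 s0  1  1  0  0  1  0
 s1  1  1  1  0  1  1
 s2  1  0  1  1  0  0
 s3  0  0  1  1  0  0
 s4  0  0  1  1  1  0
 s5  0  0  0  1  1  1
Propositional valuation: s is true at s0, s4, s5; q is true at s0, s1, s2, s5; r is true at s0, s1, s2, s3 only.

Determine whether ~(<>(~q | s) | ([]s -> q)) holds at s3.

No

Recall that []ψ holds at a world iff ψ holds at every accessible world, and <>ψ holds iff ψ holds at some accessible world.
At s3: <>(~q | s) | ([]s -> q) is true, so ~(<>(~q | s) | ([]s -> q)) is false.
  At s3: <>(~q | s) is true, []s -> q is true, so <>(~q | s) | ([]s -> q) is true.
    At s3: <>(~q | s) requires ~q | s at some successor in {s2, s3}.
      ~q | s holds at s3, so <>(~q | s) is true at s3.
    At s3: []s is false, q is false, so []s -> q is true.
      At s3: []s requires s at every successor {s2, s3}.
        s fails at s2, so []s is false at s3.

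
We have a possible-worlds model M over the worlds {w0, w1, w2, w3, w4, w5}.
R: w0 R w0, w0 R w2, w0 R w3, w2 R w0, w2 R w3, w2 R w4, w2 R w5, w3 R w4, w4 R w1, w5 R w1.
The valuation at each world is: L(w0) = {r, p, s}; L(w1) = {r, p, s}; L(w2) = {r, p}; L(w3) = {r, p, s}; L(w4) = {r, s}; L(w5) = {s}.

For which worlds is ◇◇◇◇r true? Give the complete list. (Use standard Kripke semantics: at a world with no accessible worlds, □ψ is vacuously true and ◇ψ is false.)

w0, w2

Recall that ◇ψ holds at a world iff ψ holds at some accessible world.
Let φ = ◇◇◇◇r. Evaluate φ at each world:
  w0 (successors {w0, w2, w3}): φ is true.
  w1 (successors ∅): φ is false.
  w2 (successors {w0, w3, w4, w5}): φ is true.
  w3 (successors {w4}): φ is false.
  w4 (successors {w1}): φ is false.
  w5 (successors {w1}): φ is false.
For instance, at w2:
  At w2: ◇◇◇◇r requires ◇◇◇r at some successor in {w0, w3, w4, w5}.
    ◇◇◇r holds at w0, so ◇◇◇◇r is true at w2.
      At w0: ◇◇◇r requires ◇◇r at some successor in {w0, w2, w3}.
        ◇◇r holds at w0, so ◇◇◇r is true at w0.
Satisfying worlds: {w0, w2}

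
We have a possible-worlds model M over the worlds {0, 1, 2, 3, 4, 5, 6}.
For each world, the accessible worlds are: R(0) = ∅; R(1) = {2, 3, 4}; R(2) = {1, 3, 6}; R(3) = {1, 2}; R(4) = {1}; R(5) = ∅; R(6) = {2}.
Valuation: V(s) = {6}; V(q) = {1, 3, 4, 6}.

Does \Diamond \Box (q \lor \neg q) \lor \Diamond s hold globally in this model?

No

Recall that \Box ψ holds at a world iff ψ holds at every accessible world, and \Diamond ψ holds iff ψ holds at some accessible world.
Let φ = \Diamond \Box (q \lor \neg q) \lor \Diamond s. Evaluate φ at each world:
  0 (successors ∅): φ is false.
  1 (successors {2, 3, 4}): φ is true.
  2 (successors {1, 3, 6}): φ is true.
  3 (successors {1, 2}): φ is true.
  4 (successors {1}): φ is true.
  5 (successors ∅): φ is false.
  6 (successors {2}): φ is true.
Detail at 0 (counterexample):
  At 0: \Diamond \Box (q \lor \neg q) is false, \Diamond s is false, so \Diamond \Box (q \lor \neg q) \lor \Diamond s is false.
    At 0: no accessible worlds, so \Diamond \Box (q \lor \neg q) is false.
    At 0: no accessible worlds, so \Diamond s is false.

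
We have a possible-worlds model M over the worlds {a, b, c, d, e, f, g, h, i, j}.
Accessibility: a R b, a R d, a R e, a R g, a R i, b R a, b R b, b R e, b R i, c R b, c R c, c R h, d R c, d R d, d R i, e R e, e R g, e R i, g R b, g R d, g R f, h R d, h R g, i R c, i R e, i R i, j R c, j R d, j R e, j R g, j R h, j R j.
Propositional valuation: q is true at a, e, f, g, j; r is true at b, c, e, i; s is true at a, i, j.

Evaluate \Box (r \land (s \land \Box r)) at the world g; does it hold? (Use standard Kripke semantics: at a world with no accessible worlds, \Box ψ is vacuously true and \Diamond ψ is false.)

No

At g: \Box (r \land (s \land \Box r)) requires r \land (s \land \Box r) at every successor {b, d, f}.
  r \land (s \land \Box r) fails at b, so \Box (r \land (s \land \Box r)) is false at g.
    At b: r is true, s \land \Box r is false, so r \land (s \land \Box r) is false.
      At b: s is false, \Box r is false, so s \land \Box r is false.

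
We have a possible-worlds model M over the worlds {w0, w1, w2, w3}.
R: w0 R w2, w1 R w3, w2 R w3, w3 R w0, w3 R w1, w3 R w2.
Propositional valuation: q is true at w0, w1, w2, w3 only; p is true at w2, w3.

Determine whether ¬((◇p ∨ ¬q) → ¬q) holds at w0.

At w0: (◇p ∨ ¬q) → ¬q is false, so ¬((◇p ∨ ¬q) → ¬q) is true.
  At w0: ◇p ∨ ¬q is true, ¬q is false, so (◇p ∨ ¬q) → ¬q is false.
    At w0: ◇p is true, ¬q is false, so ◇p ∨ ¬q is true.
      At w0: ◇p requires p at some successor in {w2}.
        p holds at w2, so ◇p is true at w0.

Yes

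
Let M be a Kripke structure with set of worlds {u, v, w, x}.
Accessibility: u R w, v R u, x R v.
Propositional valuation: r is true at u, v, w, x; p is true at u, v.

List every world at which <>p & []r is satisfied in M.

v, x

Let φ = <>p & []r. Evaluate φ at each world:
  u (successors {w}): φ is false.
  v (successors {u}): φ is true.
  w (successors ∅): φ is false.
  x (successors {v}): φ is true.
For instance, at x:
  At x: <>p is true, []r is true, so <>p & []r is true.
    At x: <>p requires p at some successor in {v}.
      p holds at v, so <>p is true at x.
    At x: []r requires r at every successor {v}.
      At v: r is true.
    So []r is true at x.
Satisfying worlds: {v, x}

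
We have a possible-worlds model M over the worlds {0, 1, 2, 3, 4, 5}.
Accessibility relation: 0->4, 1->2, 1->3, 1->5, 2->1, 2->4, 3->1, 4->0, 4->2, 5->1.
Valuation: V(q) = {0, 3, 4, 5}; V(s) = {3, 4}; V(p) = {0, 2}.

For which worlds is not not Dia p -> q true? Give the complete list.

0, 2, 3, 4, 5

Let φ = not not Dia p -> q. Evaluate φ at each world:
  0 (successors {4}): φ is true.
  1 (successors {2, 3, 5}): φ is false.
  2 (successors {1, 4}): φ is true.
  3 (successors {1}): φ is true.
  4 (successors {0, 2}): φ is true.
  5 (successors {1}): φ is true.
For instance, at 2:
  At 2: not not Dia p is false, q is false, so not not Dia p -> q is true.
    At 2: not Dia p is true, so not not Dia p is false.
      At 2: Dia p is false, so not Dia p is true.
Satisfying worlds: {0, 2, 3, 4, 5}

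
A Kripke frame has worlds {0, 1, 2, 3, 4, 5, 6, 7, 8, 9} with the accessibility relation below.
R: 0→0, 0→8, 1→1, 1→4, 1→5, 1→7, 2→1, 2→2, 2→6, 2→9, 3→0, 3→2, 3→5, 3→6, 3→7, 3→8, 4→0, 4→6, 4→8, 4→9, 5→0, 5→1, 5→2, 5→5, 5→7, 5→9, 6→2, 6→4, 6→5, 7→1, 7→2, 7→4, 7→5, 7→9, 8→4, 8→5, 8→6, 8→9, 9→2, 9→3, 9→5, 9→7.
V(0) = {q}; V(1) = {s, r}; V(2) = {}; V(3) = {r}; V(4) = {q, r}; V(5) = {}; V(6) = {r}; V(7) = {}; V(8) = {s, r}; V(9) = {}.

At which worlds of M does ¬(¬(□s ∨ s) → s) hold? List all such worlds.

0, 2, 3, 4, 5, 6, 7, 9

Recall that □ψ holds at a world iff ψ holds at every accessible world, and ◇ψ holds iff ψ holds at some accessible world.
Let φ = ¬(¬(□s ∨ s) → s). Evaluate φ at each world:
  0 (successors {0, 8}): φ is true.
  1 (successors {1, 4, 5, 7}): φ is false.
  2 (successors {1, 2, 6, 9}): φ is true.
  3 (successors {0, 2, 5, 6, 7, 8}): φ is true.
  4 (successors {0, 6, 8, 9}): φ is true.
  5 (successors {0, 1, 2, 5, 7, 9}): φ is true.
  6 (successors {2, 4, 5}): φ is true.
  7 (successors {1, 2, 4, 5, 9}): φ is true.
  8 (successors {4, 5, 6, 9}): φ is false.
  9 (successors {2, 3, 5, 7}): φ is true.
For instance, at 4:
  At 4: ¬(□s ∨ s) → s is false, so ¬(¬(□s ∨ s) → s) is true.
    At 4: ¬(□s ∨ s) is true, s is false, so ¬(□s ∨ s) → s is false.
      At 4: □s ∨ s is false, so ¬(□s ∨ s) is true.
Satisfying worlds: {0, 2, 3, 4, 5, 6, 7, 9}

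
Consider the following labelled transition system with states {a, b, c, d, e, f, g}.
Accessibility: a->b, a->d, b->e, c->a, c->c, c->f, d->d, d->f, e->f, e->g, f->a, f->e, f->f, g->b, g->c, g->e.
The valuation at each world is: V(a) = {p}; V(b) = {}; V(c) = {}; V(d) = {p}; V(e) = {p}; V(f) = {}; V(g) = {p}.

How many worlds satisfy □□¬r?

Recall that □ψ holds at a world iff ψ holds at every accessible world, and ◇ψ holds iff ψ holds at some accessible world.
Let φ = □□¬r. Evaluate φ at each world:
  a (successors {b, d}): φ is true.
  b (successors {e}): φ is true.
  c (successors {a, c, f}): φ is true.
  d (successors {d, f}): φ is true.
  e (successors {f, g}): φ is true.
  f (successors {a, e, f}): φ is true.
  g (successors {b, c, e}): φ is true.
For instance, at d:
  At d: □□¬r requires □¬r at every successor {d, f}.
      At d: □¬r requires ¬r at every successor {d, f}.
        At d: ¬r is true.
        At f: ¬r is true.
      So □¬r is true at d.
      At f: □¬r requires ¬r at every successor {a, e, f}.
        At a: ¬r is true.
        At e: ¬r is true.
        At f: ¬r is true.
      So □¬r is true at f.
  So □□¬r is true at d.
Satisfying worlds: {a, b, c, d, e, f, g}

7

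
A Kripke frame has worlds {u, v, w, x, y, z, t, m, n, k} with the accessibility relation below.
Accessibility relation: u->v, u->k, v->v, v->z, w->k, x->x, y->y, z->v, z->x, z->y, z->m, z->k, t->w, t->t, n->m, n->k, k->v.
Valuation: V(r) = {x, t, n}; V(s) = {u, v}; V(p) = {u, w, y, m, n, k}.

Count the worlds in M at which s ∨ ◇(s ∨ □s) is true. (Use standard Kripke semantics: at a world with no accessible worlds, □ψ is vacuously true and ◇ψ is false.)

6

Let φ = s ∨ ◇(s ∨ □s). Evaluate φ at each world:
  u (successors {v, k}): φ is true.
  v (successors {v, z}): φ is true.
  w (successors {k}): φ is true.
  x (successors {x}): φ is false.
  y (successors {y}): φ is false.
  z (successors {v, x, y, m, k}): φ is true.
  t (successors {w, t}): φ is false.
  m (successors ∅): φ is false.
  n (successors {m, k}): φ is true.
  k (successors {v}): φ is true.
For instance, at v:
  At v: s is true, ◇(s ∨ □s) is true, so s ∨ ◇(s ∨ □s) is true.
    At v: ◇(s ∨ □s) requires s ∨ □s at some successor in {v, z}.
      s ∨ □s holds at v, so ◇(s ∨ □s) is true at v.
Satisfying worlds: {u, v, w, z, n, k}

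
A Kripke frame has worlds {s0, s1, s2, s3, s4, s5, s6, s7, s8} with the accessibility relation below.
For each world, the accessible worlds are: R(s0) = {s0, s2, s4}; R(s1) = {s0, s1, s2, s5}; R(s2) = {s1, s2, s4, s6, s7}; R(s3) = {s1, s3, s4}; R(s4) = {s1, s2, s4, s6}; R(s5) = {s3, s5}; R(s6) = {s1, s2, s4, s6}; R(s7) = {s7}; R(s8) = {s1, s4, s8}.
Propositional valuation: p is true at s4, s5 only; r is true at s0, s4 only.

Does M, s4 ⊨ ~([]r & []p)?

Yes

Recall that []ψ holds at a world iff ψ holds at every accessible world, and <>ψ holds iff ψ holds at some accessible world.
At s4: []r & []p is false, so ~([]r & []p) is true.
  At s4: []r is false, []p is false, so []r & []p is false.
    At s4: []r requires r at every successor {s1, s2, s4, s6}.
      r fails at s1, so []r is false at s4.
    At s4: []p requires p at every successor {s1, s2, s4, s6}.
      p fails at s1, so []p is false at s4.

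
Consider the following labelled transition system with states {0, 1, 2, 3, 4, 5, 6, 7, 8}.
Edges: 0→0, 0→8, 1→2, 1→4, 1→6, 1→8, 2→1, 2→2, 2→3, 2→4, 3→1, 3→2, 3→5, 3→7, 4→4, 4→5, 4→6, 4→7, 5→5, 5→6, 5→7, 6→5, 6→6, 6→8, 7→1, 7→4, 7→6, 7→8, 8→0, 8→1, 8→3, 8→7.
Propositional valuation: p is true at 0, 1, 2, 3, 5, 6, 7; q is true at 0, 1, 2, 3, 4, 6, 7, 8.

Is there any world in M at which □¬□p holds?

No

Recall that □ψ holds at a world iff ψ holds at every accessible world, and ◇ψ holds iff ψ holds at some accessible world.
Let φ = □¬□p. Evaluate φ at each world:
  0 (successors {0, 8}): φ is false.
  1 (successors {2, 4, 6, 8}): φ is false.
  2 (successors {1, 2, 3, 4}): φ is false.
  3 (successors {1, 2, 5, 7}): φ is false.
  4 (successors {4, 5, 6, 7}): φ is false.
  5 (successors {5, 6, 7}): φ is false.
  6 (successors {5, 6, 8}): φ is false.
  7 (successors {1, 4, 6, 8}): φ is false.
  8 (successors {0, 1, 3, 7}): φ is false.
For instance, at 1:
  At 1: □¬□p requires ¬□p at every successor {2, 4, 6, 8}.
    ¬□p fails at 8, so □¬□p is false at 1.
      At 8: □p is true, so ¬□p is false.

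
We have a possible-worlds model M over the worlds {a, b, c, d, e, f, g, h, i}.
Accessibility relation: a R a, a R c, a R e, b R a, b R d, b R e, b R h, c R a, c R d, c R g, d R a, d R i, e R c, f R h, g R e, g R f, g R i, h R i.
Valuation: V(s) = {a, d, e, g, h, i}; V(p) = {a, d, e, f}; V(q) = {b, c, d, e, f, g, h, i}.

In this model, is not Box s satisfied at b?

At b: Box s is true, so not Box s is false.
  At b: Box s requires s at every successor {a, d, e, h}.
    At a: s is true.
    At d: s is true.
    At e: s is true.
    At h: s is true.
  So Box s is true at b.

No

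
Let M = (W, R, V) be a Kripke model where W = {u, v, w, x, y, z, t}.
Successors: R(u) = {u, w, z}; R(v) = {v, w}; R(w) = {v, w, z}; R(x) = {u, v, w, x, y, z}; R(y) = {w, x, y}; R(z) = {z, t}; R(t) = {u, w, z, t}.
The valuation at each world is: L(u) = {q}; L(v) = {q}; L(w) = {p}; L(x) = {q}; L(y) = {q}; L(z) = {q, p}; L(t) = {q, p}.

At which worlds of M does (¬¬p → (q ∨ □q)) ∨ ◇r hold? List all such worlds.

u, v, x, y, z, t

Let φ = (¬¬p → (q ∨ □q)) ∨ ◇r. Evaluate φ at each world:
  u (successors {u, w, z}): φ is true.
  v (successors {v, w}): φ is true.
  w (successors {v, w, z}): φ is false.
  x (successors {u, v, w, x, y, z}): φ is true.
  y (successors {w, x, y}): φ is true.
  z (successors {z, t}): φ is true.
  t (successors {u, w, z, t}): φ is true.
For instance, at y:
  At y: ¬¬p → (q ∨ □q) is true, ◇r is false, so (¬¬p → (q ∨ □q)) ∨ ◇r is true.
    At y: ¬¬p is false, q ∨ □q is true, so ¬¬p → (q ∨ □q) is true.
      At y: q is true, □q is false, so q ∨ □q is true.
    At y: ◇r requires r at some successor in {w, x, y}.
      At w: r is false.
      At x: r is false.
      At y: r is false.
    So ◇r is false at y.
Satisfying worlds: {u, v, x, y, z, t}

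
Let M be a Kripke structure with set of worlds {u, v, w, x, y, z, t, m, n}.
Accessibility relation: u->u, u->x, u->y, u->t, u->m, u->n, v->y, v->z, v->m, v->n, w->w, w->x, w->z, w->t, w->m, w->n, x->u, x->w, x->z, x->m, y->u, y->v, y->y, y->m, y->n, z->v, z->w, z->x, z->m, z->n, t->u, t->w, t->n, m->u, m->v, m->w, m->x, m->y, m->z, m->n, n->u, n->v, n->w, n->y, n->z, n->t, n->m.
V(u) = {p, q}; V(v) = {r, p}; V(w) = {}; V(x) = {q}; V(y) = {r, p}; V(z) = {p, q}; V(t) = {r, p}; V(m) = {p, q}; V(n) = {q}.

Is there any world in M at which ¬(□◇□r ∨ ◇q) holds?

Let φ = ¬(□◇□r ∨ ◇q). Evaluate φ at each world:
  u (successors {u, x, y, t, m, n}): φ is false.
  v (successors {y, z, m, n}): φ is false.
  w (successors {w, x, z, t, m, n}): φ is false.
  x (successors {u, w, z, m}): φ is false.
  y (successors {u, v, y, m, n}): φ is false.
  z (successors {v, w, x, m, n}): φ is false.
  t (successors {u, w, n}): φ is false.
  m (successors {u, v, w, x, y, z, n}): φ is false.
  n (successors {u, v, w, y, z, t, m}): φ is false.
For instance, at y:
  At y: □◇□r ∨ ◇q is true, so ¬(□◇□r ∨ ◇q) is false.
    At y: □◇□r is false, ◇q is true, so □◇□r ∨ ◇q is true.
      At y: □◇□r requires ◇□r at every successor {u, v, y, m, n}.
        ◇□r fails at u, so □◇□r is false at y.
      At y: ◇q requires q at some successor in {u, v, y, m, n}.
        q holds at u, so ◇q is true at y.

No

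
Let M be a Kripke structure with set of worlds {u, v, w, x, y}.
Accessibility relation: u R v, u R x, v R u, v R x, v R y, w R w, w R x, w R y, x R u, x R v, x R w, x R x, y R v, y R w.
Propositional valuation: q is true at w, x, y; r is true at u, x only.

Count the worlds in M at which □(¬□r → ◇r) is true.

Let φ = □(¬□r → ◇r). Evaluate φ at each world:
  u (successors {v, x}): φ is true.
  v (successors {u, x, y}): φ is false.
  w (successors {w, x, y}): φ is false.
  x (successors {u, v, w, x}): φ is true.
  y (successors {v, w}): φ is true.
For instance, at y:
  At y: □(¬□r → ◇r) requires ¬□r → ◇r at every successor {v, w}.
      At v: ¬□r is true, ◇r is true, so ¬□r → ◇r is true.
      At w: ¬□r is true, ◇r is true, so ¬□r → ◇r is true.
  So □(¬□r → ◇r) is true at y.
Satisfying worlds: {u, x, y}

3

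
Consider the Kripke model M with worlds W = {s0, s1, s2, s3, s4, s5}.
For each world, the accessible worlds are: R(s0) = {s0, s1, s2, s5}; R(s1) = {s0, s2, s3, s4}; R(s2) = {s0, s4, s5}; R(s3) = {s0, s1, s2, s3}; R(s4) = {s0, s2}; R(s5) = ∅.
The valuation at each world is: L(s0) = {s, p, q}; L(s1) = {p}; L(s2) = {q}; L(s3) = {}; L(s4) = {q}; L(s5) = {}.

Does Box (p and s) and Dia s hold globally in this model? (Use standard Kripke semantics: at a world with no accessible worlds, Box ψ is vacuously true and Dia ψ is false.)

Recall that Box ψ holds at a world iff ψ holds at every accessible world, and Dia ψ holds iff ψ holds at some accessible world.
Let φ = Box (p and s) and Dia s. Evaluate φ at each world:
  s0 (successors {s0, s1, s2, s5}): φ is false.
  s1 (successors {s0, s2, s3, s4}): φ is false.
  s2 (successors {s0, s4, s5}): φ is false.
  s3 (successors {s0, s1, s2, s3}): φ is false.
  s4 (successors {s0, s2}): φ is false.
  s5 (successors ∅): φ is false.
Detail at s0 (counterexample):
  At s0: Box (p and s) is false, Dia s is true, so Box (p and s) and Dia s is false.
    At s0: Box (p and s) requires p and s at every successor {s0, s1, s2, s5}.
      p and s fails at s1, so Box (p and s) is false at s0.
    At s0: Dia s requires s at some successor in {s0, s1, s2, s5}.
      s holds at s0, so Dia s is true at s0.

No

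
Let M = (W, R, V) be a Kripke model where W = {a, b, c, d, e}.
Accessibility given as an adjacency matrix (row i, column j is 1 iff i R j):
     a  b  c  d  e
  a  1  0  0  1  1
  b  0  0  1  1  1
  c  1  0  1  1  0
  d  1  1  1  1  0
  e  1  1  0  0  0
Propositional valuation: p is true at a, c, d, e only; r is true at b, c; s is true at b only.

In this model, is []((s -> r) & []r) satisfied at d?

No

At d: []((s -> r) & []r) requires (s -> r) & []r at every successor {a, b, c, d}.
  (s -> r) & []r fails at a, so []((s -> r) & []r) is false at d.
    At a: s -> r is true, []r is false, so (s -> r) & []r is false.
      At a: []r requires r at every successor {a, d, e}.
        r fails at a, so []r is false at a.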